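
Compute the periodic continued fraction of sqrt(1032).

[32; (8, 64)]

Write x_i = (sqrt(1032) + m_i)/d_i with (m_0, d_0) = (0, 1). a_0 = floor(sqrt(1032)) = 32, since 32^2 = 1024 <= 1032 < 1089 = 33^2.
Iterate m_{i+1} = d_i*a_i - m_i, d_{i+1} = (1032 - m_{i+1}^2)/d_i, a_{i+1} = floor((a_0 + m_{i+1})/d_{i+1}):
  m_1 = 1*32 - 0 = 32, d_1 = (1032 - 32^2)/1 = 8/1 = 8, a_1 = floor((32 + 32)/8) = 8.
  m_2 = 8*8 - 32 = 32, d_2 = (1032 - 32^2)/8 = 8/8 = 1, a_2 = floor((32 + 32)/1) = 64.
  m_3 = 1*64 - 32 = 32, d_3 = (1032 - 32^2)/1 = 8/1 = 8: (m_3, d_3) = (m_1, d_1) = (32, 8), so from here the quotients repeat a_1, a_2; the period length is 2.
Hence the expansion of sqrt(1032) is a_0 = 32 followed by the repeating block 8, 64 (period 2).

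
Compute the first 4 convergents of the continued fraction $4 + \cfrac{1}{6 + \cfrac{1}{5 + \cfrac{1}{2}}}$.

Using the convergent recurrence p_i = a_i*p_{i-1} + p_{i-2}, q_i = a_i*q_{i-1} + q_{i-2} with p_{-2}=0, p_{-1}=1, q_{-2}=1, q_{-1}=0:
  i=0: a_0=4, p_0 = 4*1 + 0 = 4, q_0 = 4*0 + 1 = 1.
  i=1: a_1=6, p_1 = 6*4 + 1 = 25, q_1 = 6*1 + 0 = 6.
  i=2: a_2=5, p_2 = 5*25 + 4 = 129, q_2 = 5*6 + 1 = 31.
  i=3: a_3=2, p_3 = 2*129 + 25 = 283, q_3 = 2*31 + 6 = 68.

4/1, 25/6, 129/31, 283/68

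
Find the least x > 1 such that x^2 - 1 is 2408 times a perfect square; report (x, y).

First expand sqrt(2408) as a continued fraction. With x_i = (sqrt(2408) + m_i)/d_i and (m_0, d_0) = (0, 1): a_0 = floor(sqrt(2408)) = 49, since 49^2 = 2401 <= 2408 < 2500 = 50^2.
Iterate m_{i+1} = d_i*a_i - m_i, d_{i+1} = (2408 - m_{i+1}^2)/d_i, a_{i+1} = floor((a_0 + m_{i+1})/d_{i+1}):
  m_1 = 1*49 - 0 = 49, d_1 = (2408 - 49^2)/1 = 7/1 = 7, a_1 = floor((49 + 49)/7) = 14.
  m_2 = 7*14 - 49 = 49, d_2 = (2408 - 49^2)/7 = 7/7 = 1, a_2 = floor((49 + 49)/1) = 98.
  m_3 = 1*98 - 49 = 49, d_3 = (2408 - 49^2)/1 = 7/1 = 7: (m_3, d_3) = (m_1, d_1) = (49, 7), so from here the quotients repeat a_1, a_2; the period length is 2.
So sqrt(2408) = [49; (14, 98)] with period length k = 2.
k is even, so the fundamental solution of x^2 - 2408y^2 = 1 is (p_{k-1}, q_{k-1}) = (p_1, q_1); compute convergents through index 1.
Convergents (p_i = a_i*p_{i-1} + p_{i-2}, q_i = a_i*q_{i-1} + q_{i-2} with p_{-2}=0, p_{-1}=1, q_{-2}=1, q_{-1}=0):
  i=0: a_0=49, p_0 = 49*1 + 0 = 49, q_0 = 49*0 + 1 = 1.
  i=1: a_1=14, p_1 = 14*49 + 1 = 687, q_1 = 14*1 + 0 = 14.
Check: 687^2 - 2408*14^2 = 471969 - 471968 = 1, so (x, y) = (687, 14) solves the equation, and by the theorem it is the least positive solution.

(x, y) = (687, 14)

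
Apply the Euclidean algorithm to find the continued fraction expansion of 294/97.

[3; 32, 3]

Run the Euclidean algorithm on 294 and 97; the successive quotients are the partial quotients a_0, a_1, ... (each step inverts the fractional part left over by the previous one):
  294 = 3*97 + 3, so a_0 = 3.
  97 = 32*3 + 1, so a_1 = 32.
  3 = 3*1 + 0, so a_2 = 3.
The remainder reaches 0 after 3 divisions, so the expansion has 3 partial quotients, read off in order.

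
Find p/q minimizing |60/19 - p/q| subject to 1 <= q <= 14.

Expand x = 60/19 as a continued fraction with the Euclidean algorithm:
  60 = 3*19 + 3, so a_0 = 3.
  19 = 6*3 + 1, so a_1 = 6.
  3 = 3*1 + 0, so a_2 = 3.
so x = [3; 6, 3].
Convergents (p_i = a_i*p_{i-1} + p_{i-2}, q_i = a_i*q_{i-1} + q_{i-2} with p_{-2}=0, p_{-1}=1, q_{-2}=1, q_{-1}=0), until the denominator exceeds 14:
  i=0: a_0=3, p_0 = 3*1 + 0 = 3, q_0 = 3*0 + 1 = 1.
  i=1: a_1=6, p_1 = 6*3 + 1 = 19, q_1 = 6*1 + 0 = 6.
  i=2: a_2=3, p_2 = 3*19 + 3 = 60, q_2 = 3*6 + 1 = 19.
q_2 = 19 > 14, so the last convergent with denominator <= 14 is p_1/q_1 = 19/6.
The closest fraction with denominator <= 14 is either p_1/q_1 or the intermediate fraction (k*p_1 + p_0)/(k*q_1 + q_0) with the largest k >= 1 whose denominator stays <= 14; these approach x as k grows, and every other convergent or intermediate fraction in range is farther away.
Largest k: floor((14 - q_0)/q_1) = floor((14 - 1)/6) = 2.
That gives (2*19 + 3)/(2*6 + 1) = 41/13.
Compare the errors: |x - 19/6| = |60*6 - 19*19|/(19*6) = 1/114, and |x - 41/13| = |60*13 - 41*19|/(19*13) = 1/247.
Cross-multiplying, 1*114 = 114 < 247 = 1*247, so 1/247 is smaller: the intermediate fraction 41/13 is closer to x than 19/6.

41/13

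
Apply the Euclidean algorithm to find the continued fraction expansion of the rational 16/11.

[1; 2, 5]

Run the Euclidean algorithm on 16 and 11; the successive quotients are the partial quotients a_0, a_1, ... (each step inverts the fractional part left over by the previous one):
  16 = 1*11 + 5, so a_0 = 1.
  11 = 2*5 + 1, so a_1 = 2.
  5 = 5*1 + 0, so a_2 = 5.
The remainder reaches 0 after 3 divisions, so the expansion has 3 partial quotients, read off in order.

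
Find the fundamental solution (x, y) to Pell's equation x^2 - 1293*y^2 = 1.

First expand sqrt(1293) as a continued fraction. With x_i = (sqrt(1293) + m_i)/d_i and (m_0, d_0) = (0, 1): a_0 = floor(sqrt(1293)) = 35, since 35^2 = 1225 <= 1293 < 1296 = 36^2.
Iterate m_{i+1} = d_i*a_i - m_i, d_{i+1} = (1293 - m_{i+1}^2)/d_i, a_{i+1} = floor((a_0 + m_{i+1})/d_{i+1}):
  m_1 = 1*35 - 0 = 35, d_1 = (1293 - 35^2)/1 = 68/1 = 68, a_1 = floor((35 + 35)/68) = 1.
  m_2 = 68*1 - 35 = 33, d_2 = (1293 - 33^2)/68 = 204/68 = 3, a_2 = floor((35 + 33)/3) = 22.
  m_3 = 3*22 - 33 = 33, d_3 = (1293 - 33^2)/3 = 204/3 = 68, a_3 = floor((35 + 33)/68) = 1.
  m_4 = 68*1 - 33 = 35, d_4 = (1293 - 35^2)/68 = 68/68 = 1, a_4 = floor((35 + 35)/1) = 70.
  m_5 = 1*70 - 35 = 35, d_5 = (1293 - 35^2)/1 = 68/1 = 68: (m_5, d_5) = (m_1, d_1) = (35, 68), so from here the quotients repeat a_1, ..., a_4; the period length is 4.
So sqrt(1293) = [35; (1, 22, 1, 70)] with period length k = 4.
k is even, so the fundamental solution of x^2 - 1293y^2 = 1 is (p_{k-1}, q_{k-1}) = (p_3, q_3); compute convergents through index 3.
Convergents (p_i = a_i*p_{i-1} + p_{i-2}, q_i = a_i*q_{i-1} + q_{i-2} with p_{-2}=0, p_{-1}=1, q_{-2}=1, q_{-1}=0):
  i=0: a_0=35, p_0 = 35*1 + 0 = 35, q_0 = 35*0 + 1 = 1.
  i=1: a_1=1, p_1 = 1*35 + 1 = 36, q_1 = 1*1 + 0 = 1.
  i=2: a_2=22, p_2 = 22*36 + 35 = 827, q_2 = 22*1 + 1 = 23.
  i=3: a_3=1, p_3 = 1*827 + 36 = 863, q_3 = 1*23 + 1 = 24.
Check: 863^2 - 1293*24^2 = 744769 - 744768 = 1, so (x, y) = (863, 24) solves the equation, and by the theorem it is the least positive solution.

(x, y) = (863, 24)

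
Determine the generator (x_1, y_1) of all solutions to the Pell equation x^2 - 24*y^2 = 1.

First expand sqrt(24) as a continued fraction. With x_i = (sqrt(24) + m_i)/d_i and (m_0, d_0) = (0, 1): a_0 = floor(sqrt(24)) = 4, since 4^2 = 16 <= 24 < 25 = 5^2.
Iterate m_{i+1} = d_i*a_i - m_i, d_{i+1} = (24 - m_{i+1}^2)/d_i, a_{i+1} = floor((a_0 + m_{i+1})/d_{i+1}):
  m_1 = 1*4 - 0 = 4, d_1 = (24 - 4^2)/1 = 8/1 = 8, a_1 = floor((4 + 4)/8) = 1.
  m_2 = 8*1 - 4 = 4, d_2 = (24 - 4^2)/8 = 8/8 = 1, a_2 = floor((4 + 4)/1) = 8.
  m_3 = 1*8 - 4 = 4, d_3 = (24 - 4^2)/1 = 8/1 = 8: (m_3, d_3) = (m_1, d_1) = (4, 8), so from here the quotients repeat a_1, a_2; the period length is 2.
So sqrt(24) = [4; (1, 8)] with period length k = 2.
k is even, so the fundamental solution of x^2 - 24y^2 = 1 is (p_{k-1}, q_{k-1}) = (p_1, q_1); compute convergents through index 1.
Convergents (p_i = a_i*p_{i-1} + p_{i-2}, q_i = a_i*q_{i-1} + q_{i-2} with p_{-2}=0, p_{-1}=1, q_{-2}=1, q_{-1}=0):
  i=0: a_0=4, p_0 = 4*1 + 0 = 4, q_0 = 4*0 + 1 = 1.
  i=1: a_1=1, p_1 = 1*4 + 1 = 5, q_1 = 1*1 + 0 = 1.
Check: 5^2 - 24*1^2 = 25 - 24 = 1, so (x, y) = (5, 1) solves the equation, and by the theorem it is the least positive solution.

(x, y) = (5, 1)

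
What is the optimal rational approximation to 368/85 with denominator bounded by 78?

329/76

Expand x = 368/85 as a continued fraction with the Euclidean algorithm:
  368 = 4*85 + 28, so a_0 = 4.
  85 = 3*28 + 1, so a_1 = 3.
  28 = 28*1 + 0, so a_2 = 28.
so x = [4; 3, 28].
Convergents (p_i = a_i*p_{i-1} + p_{i-2}, q_i = a_i*q_{i-1} + q_{i-2} with p_{-2}=0, p_{-1}=1, q_{-2}=1, q_{-1}=0), until the denominator exceeds 78:
  i=0: a_0=4, p_0 = 4*1 + 0 = 4, q_0 = 4*0 + 1 = 1.
  i=1: a_1=3, p_1 = 3*4 + 1 = 13, q_1 = 3*1 + 0 = 3.
  i=2: a_2=28, p_2 = 28*13 + 4 = 368, q_2 = 28*3 + 1 = 85.
q_2 = 85 > 78, so the last convergent with denominator <= 78 is p_1/q_1 = 13/3.
The closest fraction with denominator <= 78 is either p_1/q_1 or the intermediate fraction (k*p_1 + p_0)/(k*q_1 + q_0) with the largest k >= 1 whose denominator stays <= 78; these approach x as k grows, and every other convergent or intermediate fraction in range is farther away.
Largest k: floor((78 - q_0)/q_1) = floor((78 - 1)/3) = 25.
That gives (25*13 + 4)/(25*3 + 1) = 329/76.
Compare the errors: |x - 13/3| = |368*3 - 13*85|/(85*3) = 1/255, and |x - 329/76| = |368*76 - 329*85|/(85*76) = 3/6460.
Cross-multiplying, 3*255 = 765 < 6460 = 1*6460, so 3/6460 is smaller: the intermediate fraction 329/76 is closer to x than 13/3.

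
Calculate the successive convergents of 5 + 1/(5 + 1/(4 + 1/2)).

Using the convergent recurrence p_i = a_i*p_{i-1} + p_{i-2}, q_i = a_i*q_{i-1} + q_{i-2} with p_{-2}=0, p_{-1}=1, q_{-2}=1, q_{-1}=0:
  i=0: a_0=5, p_0 = 5*1 + 0 = 5, q_0 = 5*0 + 1 = 1.
  i=1: a_1=5, p_1 = 5*5 + 1 = 26, q_1 = 5*1 + 0 = 5.
  i=2: a_2=4, p_2 = 4*26 + 5 = 109, q_2 = 4*5 + 1 = 21.
  i=3: a_3=2, p_3 = 2*109 + 26 = 244, q_3 = 2*21 + 5 = 47.

5/1, 26/5, 109/21, 244/47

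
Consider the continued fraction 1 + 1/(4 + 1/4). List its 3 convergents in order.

1/1, 5/4, 21/17

Using the convergent recurrence p_i = a_i*p_{i-1} + p_{i-2}, q_i = a_i*q_{i-1} + q_{i-2} with p_{-2}=0, p_{-1}=1, q_{-2}=1, q_{-1}=0:
  i=0: a_0=1, p_0 = 1*1 + 0 = 1, q_0 = 1*0 + 1 = 1.
  i=1: a_1=4, p_1 = 4*1 + 1 = 5, q_1 = 4*1 + 0 = 4.
  i=2: a_2=4, p_2 = 4*5 + 1 = 21, q_2 = 4*4 + 1 = 17.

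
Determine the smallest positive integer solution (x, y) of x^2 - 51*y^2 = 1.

First expand sqrt(51) as a continued fraction. With x_i = (sqrt(51) + m_i)/d_i and (m_0, d_0) = (0, 1): a_0 = floor(sqrt(51)) = 7, since 7^2 = 49 <= 51 < 64 = 8^2.
Iterate m_{i+1} = d_i*a_i - m_i, d_{i+1} = (51 - m_{i+1}^2)/d_i, a_{i+1} = floor((a_0 + m_{i+1})/d_{i+1}):
  m_1 = 1*7 - 0 = 7, d_1 = (51 - 7^2)/1 = 2/1 = 2, a_1 = floor((7 + 7)/2) = 7.
  m_2 = 2*7 - 7 = 7, d_2 = (51 - 7^2)/2 = 2/2 = 1, a_2 = floor((7 + 7)/1) = 14.
  m_3 = 1*14 - 7 = 7, d_3 = (51 - 7^2)/1 = 2/1 = 2: (m_3, d_3) = (m_1, d_1) = (7, 2), so from here the quotients repeat a_1, a_2; the period length is 2.
So sqrt(51) = [7; (7, 14)] with period length k = 2.
k is even, so the fundamental solution of x^2 - 51y^2 = 1 is (p_{k-1}, q_{k-1}) = (p_1, q_1); compute convergents through index 1.
Convergents (p_i = a_i*p_{i-1} + p_{i-2}, q_i = a_i*q_{i-1} + q_{i-2} with p_{-2}=0, p_{-1}=1, q_{-2}=1, q_{-1}=0):
  i=0: a_0=7, p_0 = 7*1 + 0 = 7, q_0 = 7*0 + 1 = 1.
  i=1: a_1=7, p_1 = 7*7 + 1 = 50, q_1 = 7*1 + 0 = 7.
Check: 50^2 - 51*7^2 = 2500 - 2499 = 1, so (x, y) = (50, 7) solves the equation, and by the theorem it is the least positive solution.

(x, y) = (50, 7)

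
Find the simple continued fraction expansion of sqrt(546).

Write x_i = (sqrt(546) + m_i)/d_i with (m_0, d_0) = (0, 1). a_0 = floor(sqrt(546)) = 23, since 23^2 = 529 <= 546 < 576 = 24^2.
Iterate m_{i+1} = d_i*a_i - m_i, d_{i+1} = (546 - m_{i+1}^2)/d_i, a_{i+1} = floor((a_0 + m_{i+1})/d_{i+1}):
  m_1 = 1*23 - 0 = 23, d_1 = (546 - 23^2)/1 = 17/1 = 17, a_1 = floor((23 + 23)/17) = 2.
  m_2 = 17*2 - 23 = 11, d_2 = (546 - 11^2)/17 = 425/17 = 25, a_2 = floor((23 + 11)/25) = 1.
  m_3 = 25*1 - 11 = 14, d_3 = (546 - 14^2)/25 = 350/25 = 14, a_3 = floor((23 + 14)/14) = 2.
  m_4 = 14*2 - 14 = 14, d_4 = (546 - 14^2)/14 = 350/14 = 25, a_4 = floor((23 + 14)/25) = 1.
  m_5 = 25*1 - 14 = 11, d_5 = (546 - 11^2)/25 = 425/25 = 17, a_5 = floor((23 + 11)/17) = 2.
  m_6 = 17*2 - 11 = 23, d_6 = (546 - 23^2)/17 = 17/17 = 1, a_6 = floor((23 + 23)/1) = 46.
  m_7 = 1*46 - 23 = 23, d_7 = (546 - 23^2)/1 = 17/1 = 17: (m_7, d_7) = (m_1, d_1) = (23, 17), so from here the quotients repeat a_1, ..., a_6; the period length is 6.
Hence the expansion of sqrt(546) is a_0 = 23 followed by the repeating block 2, 1, 2, 1, 2, 46 (period 6).

[23; (2, 1, 2, 1, 2, 46)]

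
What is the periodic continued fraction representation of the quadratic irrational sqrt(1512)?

[38; (1, 7, 1, 1, 1, 7, 1, 76)]

Write x_i = (sqrt(1512) + m_i)/d_i with (m_0, d_0) = (0, 1). a_0 = floor(sqrt(1512)) = 38, since 38^2 = 1444 <= 1512 < 1521 = 39^2.
Iterate m_{i+1} = d_i*a_i - m_i, d_{i+1} = (1512 - m_{i+1}^2)/d_i, a_{i+1} = floor((a_0 + m_{i+1})/d_{i+1}):
  m_1 = 1*38 - 0 = 38, d_1 = (1512 - 38^2)/1 = 68/1 = 68, a_1 = floor((38 + 38)/68) = 1.
  m_2 = 68*1 - 38 = 30, d_2 = (1512 - 30^2)/68 = 612/68 = 9, a_2 = floor((38 + 30)/9) = 7.
  m_3 = 9*7 - 30 = 33, d_3 = (1512 - 33^2)/9 = 423/9 = 47, a_3 = floor((38 + 33)/47) = 1.
  m_4 = 47*1 - 33 = 14, d_4 = (1512 - 14^2)/47 = 1316/47 = 28, a_4 = floor((38 + 14)/28) = 1.
  m_5 = 28*1 - 14 = 14, d_5 = (1512 - 14^2)/28 = 1316/28 = 47, a_5 = floor((38 + 14)/47) = 1.
  m_6 = 47*1 - 14 = 33, d_6 = (1512 - 33^2)/47 = 423/47 = 9, a_6 = floor((38 + 33)/9) = 7.
  m_7 = 9*7 - 33 = 30, d_7 = (1512 - 30^2)/9 = 612/9 = 68, a_7 = floor((38 + 30)/68) = 1.
  m_8 = 68*1 - 30 = 38, d_8 = (1512 - 38^2)/68 = 68/68 = 1, a_8 = floor((38 + 38)/1) = 76.
  m_9 = 1*76 - 38 = 38, d_9 = (1512 - 38^2)/1 = 68/1 = 68: (m_9, d_9) = (m_1, d_1) = (38, 68), so from here the quotients repeat a_1, ..., a_8; the period length is 8.
Hence the expansion of sqrt(1512) is a_0 = 38 followed by the repeating block 1, 7, 1, 1, 1, 7, 1, 76 (period 8).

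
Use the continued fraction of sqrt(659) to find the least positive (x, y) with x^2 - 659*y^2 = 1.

(x, y) = (5930, 231)

First expand sqrt(659) as a continued fraction. With x_i = (sqrt(659) + m_i)/d_i and (m_0, d_0) = (0, 1): a_0 = floor(sqrt(659)) = 25, since 25^2 = 625 <= 659 < 676 = 26^2.
Iterate m_{i+1} = d_i*a_i - m_i, d_{i+1} = (659 - m_{i+1}^2)/d_i, a_{i+1} = floor((a_0 + m_{i+1})/d_{i+1}):
  m_1 = 1*25 - 0 = 25, d_1 = (659 - 25^2)/1 = 34/1 = 34, a_1 = floor((25 + 25)/34) = 1.
  m_2 = 34*1 - 25 = 9, d_2 = (659 - 9^2)/34 = 578/34 = 17, a_2 = floor((25 + 9)/17) = 2.
  m_3 = 17*2 - 9 = 25, d_3 = (659 - 25^2)/17 = 34/17 = 2, a_3 = floor((25 + 25)/2) = 25.
  m_4 = 2*25 - 25 = 25, d_4 = (659 - 25^2)/2 = 34/2 = 17, a_4 = floor((25 + 25)/17) = 2.
  m_5 = 17*2 - 25 = 9, d_5 = (659 - 9^2)/17 = 578/17 = 34, a_5 = floor((25 + 9)/34) = 1.
  m_6 = 34*1 - 9 = 25, d_6 = (659 - 25^2)/34 = 34/34 = 1, a_6 = floor((25 + 25)/1) = 50.
  m_7 = 1*50 - 25 = 25, d_7 = (659 - 25^2)/1 = 34/1 = 34: (m_7, d_7) = (m_1, d_1) = (25, 34), so from here the quotients repeat a_1, ..., a_6; the period length is 6.
So sqrt(659) = [25; (1, 2, 25, 2, 1, 50)] with period length k = 6.
k is even, so the fundamental solution of x^2 - 659y^2 = 1 is (p_{k-1}, q_{k-1}) = (p_5, q_5); compute convergents through index 5.
Convergents (p_i = a_i*p_{i-1} + p_{i-2}, q_i = a_i*q_{i-1} + q_{i-2} with p_{-2}=0, p_{-1}=1, q_{-2}=1, q_{-1}=0):
  i=0: a_0=25, p_0 = 25*1 + 0 = 25, q_0 = 25*0 + 1 = 1.
  i=1: a_1=1, p_1 = 1*25 + 1 = 26, q_1 = 1*1 + 0 = 1.
  i=2: a_2=2, p_2 = 2*26 + 25 = 77, q_2 = 2*1 + 1 = 3.
  i=3: a_3=25, p_3 = 25*77 + 26 = 1951, q_3 = 25*3 + 1 = 76.
  i=4: a_4=2, p_4 = 2*1951 + 77 = 3979, q_4 = 2*76 + 3 = 155.
  i=5: a_5=1, p_5 = 1*3979 + 1951 = 5930, q_5 = 1*155 + 76 = 231.
Check: 5930^2 - 659*231^2 = 35164900 - 35164899 = 1, so (x, y) = (5930, 231) solves the equation, and by the theorem it is the least positive solution.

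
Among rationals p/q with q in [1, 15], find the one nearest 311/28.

Expand x = 311/28 as a continued fraction with the Euclidean algorithm:
  311 = 11*28 + 3, so a_0 = 11.
  28 = 9*3 + 1, so a_1 = 9.
  3 = 3*1 + 0, so a_2 = 3.
so x = [11; 9, 3].
Convergents (p_i = a_i*p_{i-1} + p_{i-2}, q_i = a_i*q_{i-1} + q_{i-2} with p_{-2}=0, p_{-1}=1, q_{-2}=1, q_{-1}=0), until the denominator exceeds 15:
  i=0: a_0=11, p_0 = 11*1 + 0 = 11, q_0 = 11*0 + 1 = 1.
  i=1: a_1=9, p_1 = 9*11 + 1 = 100, q_1 = 9*1 + 0 = 9.
  i=2: a_2=3, p_2 = 3*100 + 11 = 311, q_2 = 3*9 + 1 = 28.
q_2 = 28 > 15, so the last convergent with denominator <= 15 is p_1/q_1 = 100/9.
The closest fraction with denominator <= 15 is either p_1/q_1 or the intermediate fraction (k*p_1 + p_0)/(k*q_1 + q_0) with the largest k >= 1 whose denominator stays <= 15; these approach x as k grows, and every other convergent or intermediate fraction in range is farther away.
Largest k: floor((15 - q_0)/q_1) = floor((15 - 1)/9) = 1.
That gives (1*100 + 11)/(1*9 + 1) = 111/10.
Compare the errors: |x - 100/9| = |311*9 - 100*28|/(28*9) = 1/252, and |x - 111/10| = |311*10 - 111*28|/(28*10) = 2/280.
Cross-multiplying, 1*280 = 280 < 504 = 2*252, so 1/252 is smaller: the convergent 100/9 is closer to x than 111/10.

100/9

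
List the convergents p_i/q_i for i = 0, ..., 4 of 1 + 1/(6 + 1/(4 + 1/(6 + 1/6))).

1/1, 7/6, 29/25, 181/156, 1115/961

Using the convergent recurrence p_i = a_i*p_{i-1} + p_{i-2}, q_i = a_i*q_{i-1} + q_{i-2} with p_{-2}=0, p_{-1}=1, q_{-2}=1, q_{-1}=0:
  i=0: a_0=1, p_0 = 1*1 + 0 = 1, q_0 = 1*0 + 1 = 1.
  i=1: a_1=6, p_1 = 6*1 + 1 = 7, q_1 = 6*1 + 0 = 6.
  i=2: a_2=4, p_2 = 4*7 + 1 = 29, q_2 = 4*6 + 1 = 25.
  i=3: a_3=6, p_3 = 6*29 + 7 = 181, q_3 = 6*25 + 6 = 156.
  i=4: a_4=6, p_4 = 6*181 + 29 = 1115, q_4 = 6*156 + 25 = 961.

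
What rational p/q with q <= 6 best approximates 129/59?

11/5

Expand x = 129/59 as a continued fraction with the Euclidean algorithm:
  129 = 2*59 + 11, so a_0 = 2.
  59 = 5*11 + 4, so a_1 = 5.
  11 = 2*4 + 3, so a_2 = 2.
  4 = 1*3 + 1, so a_3 = 1.
  3 = 3*1 + 0, so a_4 = 3.
so x = [2; 5, 2, 1, 3].
Convergents (p_i = a_i*p_{i-1} + p_{i-2}, q_i = a_i*q_{i-1} + q_{i-2} with p_{-2}=0, p_{-1}=1, q_{-2}=1, q_{-1}=0), until the denominator exceeds 6:
  i=0: a_0=2, p_0 = 2*1 + 0 = 2, q_0 = 2*0 + 1 = 1.
  i=1: a_1=5, p_1 = 5*2 + 1 = 11, q_1 = 5*1 + 0 = 5.
  i=2: a_2=2, p_2 = 2*11 + 2 = 24, q_2 = 2*5 + 1 = 11.
q_2 = 11 > 6, so the last convergent with denominator <= 6 is p_1/q_1 = 11/5.
The closest fraction with denominator <= 6 is either p_1/q_1 or the intermediate fraction (k*p_1 + p_0)/(k*q_1 + q_0) with the largest k >= 1 whose denominator stays <= 6; these approach x as k grows, and every other convergent or intermediate fraction in range is farther away.
Largest k: floor((6 - q_0)/q_1) = floor((6 - 1)/5) = 1.
That gives (1*11 + 2)/(1*5 + 1) = 13/6.
Compare the errors: |x - 11/5| = |129*5 - 11*59|/(59*5) = 4/295, and |x - 13/6| = |129*6 - 13*59|/(59*6) = 7/354.
Cross-multiplying, 4*354 = 1416 < 2065 = 7*295, so 4/295 is smaller: the convergent 11/5 is closer to x than 13/6.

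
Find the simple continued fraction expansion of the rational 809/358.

[2; 3, 1, 5, 1, 1, 1, 4]

Run the Euclidean algorithm on 809 and 358; the successive quotients are the partial quotients a_0, a_1, ... (each step inverts the fractional part left over by the previous one):
  809 = 2*358 + 93, so a_0 = 2.
  358 = 3*93 + 79, so a_1 = 3.
  93 = 1*79 + 14, so a_2 = 1.
  79 = 5*14 + 9, so a_3 = 5.
  14 = 1*9 + 5, so a_4 = 1.
  9 = 1*5 + 4, so a_5 = 1.
  5 = 1*4 + 1, so a_6 = 1.
  4 = 4*1 + 0, so a_7 = 4.
The remainder reaches 0 after 8 divisions, so the expansion has 8 partial quotients, read off in order.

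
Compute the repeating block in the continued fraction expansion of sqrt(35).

Write x_i = (sqrt(35) + m_i)/d_i with (m_0, d_0) = (0, 1). a_0 = floor(sqrt(35)) = 5, since 5^2 = 25 <= 35 < 36 = 6^2.
Iterate m_{i+1} = d_i*a_i - m_i, d_{i+1} = (35 - m_{i+1}^2)/d_i, a_{i+1} = floor((a_0 + m_{i+1})/d_{i+1}):
  m_1 = 1*5 - 0 = 5, d_1 = (35 - 5^2)/1 = 10/1 = 10, a_1 = floor((5 + 5)/10) = 1.
  m_2 = 10*1 - 5 = 5, d_2 = (35 - 5^2)/10 = 10/10 = 1, a_2 = floor((5 + 5)/1) = 10.
  m_3 = 1*10 - 5 = 5, d_3 = (35 - 5^2)/1 = 10/1 = 10: (m_3, d_3) = (m_1, d_1) = (5, 10), so from here the quotients repeat a_1, a_2; the period length is 2.
Hence the expansion of sqrt(35) is a_0 = 5 followed by the repeating block 1, 10 (period 2).

[5; (1, 10)]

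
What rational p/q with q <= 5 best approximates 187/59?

Expand x = 187/59 as a continued fraction with the Euclidean algorithm:
  187 = 3*59 + 10, so a_0 = 3.
  59 = 5*10 + 9, so a_1 = 5.
  10 = 1*9 + 1, so a_2 = 1.
  9 = 9*1 + 0, so a_3 = 9.
so x = [3; 5, 1, 9].
Convergents (p_i = a_i*p_{i-1} + p_{i-2}, q_i = a_i*q_{i-1} + q_{i-2} with p_{-2}=0, p_{-1}=1, q_{-2}=1, q_{-1}=0), until the denominator exceeds 5:
  i=0: a_0=3, p_0 = 3*1 + 0 = 3, q_0 = 3*0 + 1 = 1.
  i=1: a_1=5, p_1 = 5*3 + 1 = 16, q_1 = 5*1 + 0 = 5.
  i=2: a_2=1, p_2 = 1*16 + 3 = 19, q_2 = 1*5 + 1 = 6.
q_2 = 6 > 5, so the last convergent with denominator <= 5 is p_1/q_1 = 16/5.
The closest fraction with denominator <= 5 is either p_1/q_1 or the intermediate fraction (k*p_1 + p_0)/(k*q_1 + q_0) with the largest k >= 1 whose denominator stays <= 5; these approach x as k grows, and every other convergent or intermediate fraction in range is farther away.
Largest k: floor((5 - q_0)/q_1) = floor((5 - 1)/5) = 0.
Since k = 0, no intermediate fraction beyond p_1/q_1 has denominator <= 5, so the convergent 16/5 is the closest (its error is |187*5 - 16*59|/(59*5) = 9/295).

16/5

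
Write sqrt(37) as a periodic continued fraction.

Write x_i = (sqrt(37) + m_i)/d_i with (m_0, d_0) = (0, 1). a_0 = floor(sqrt(37)) = 6, since 6^2 = 36 <= 37 < 49 = 7^2.
Iterate m_{i+1} = d_i*a_i - m_i, d_{i+1} = (37 - m_{i+1}^2)/d_i, a_{i+1} = floor((a_0 + m_{i+1})/d_{i+1}):
  m_1 = 1*6 - 0 = 6, d_1 = (37 - 6^2)/1 = 1/1 = 1, a_1 = floor((6 + 6)/1) = 12.
  m_2 = 1*12 - 6 = 6, d_2 = (37 - 6^2)/1 = 1/1 = 1: (m_2, d_2) = (m_1, d_1) = (6, 1), so from here the quotient a_1 repeats; the period length is 1.
Hence the expansion of sqrt(37) is a_0 = 6 followed by the repeating block 12 (period 1).

[6; (12)]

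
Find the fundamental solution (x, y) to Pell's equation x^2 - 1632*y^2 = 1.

(x, y) = (20401, 505)

First expand sqrt(1632) as a continued fraction. With x_i = (sqrt(1632) + m_i)/d_i and (m_0, d_0) = (0, 1): a_0 = floor(sqrt(1632)) = 40, since 40^2 = 1600 <= 1632 < 1681 = 41^2.
Iterate m_{i+1} = d_i*a_i - m_i, d_{i+1} = (1632 - m_{i+1}^2)/d_i, a_{i+1} = floor((a_0 + m_{i+1})/d_{i+1}):
  m_1 = 1*40 - 0 = 40, d_1 = (1632 - 40^2)/1 = 32/1 = 32, a_1 = floor((40 + 40)/32) = 2.
  m_2 = 32*2 - 40 = 24, d_2 = (1632 - 24^2)/32 = 1056/32 = 33, a_2 = floor((40 + 24)/33) = 1.
  m_3 = 33*1 - 24 = 9, d_3 = (1632 - 9^2)/33 = 1551/33 = 47, a_3 = floor((40 + 9)/47) = 1.
  m_4 = 47*1 - 9 = 38, d_4 = (1632 - 38^2)/47 = 188/47 = 4, a_4 = floor((40 + 38)/4) = 19.
  m_5 = 4*19 - 38 = 38, d_5 = (1632 - 38^2)/4 = 188/4 = 47, a_5 = floor((40 + 38)/47) = 1.
  m_6 = 47*1 - 38 = 9, d_6 = (1632 - 9^2)/47 = 1551/47 = 33, a_6 = floor((40 + 9)/33) = 1.
  m_7 = 33*1 - 9 = 24, d_7 = (1632 - 24^2)/33 = 1056/33 = 32, a_7 = floor((40 + 24)/32) = 2.
  m_8 = 32*2 - 24 = 40, d_8 = (1632 - 40^2)/32 = 32/32 = 1, a_8 = floor((40 + 40)/1) = 80.
  m_9 = 1*80 - 40 = 40, d_9 = (1632 - 40^2)/1 = 32/1 = 32: (m_9, d_9) = (m_1, d_1) = (40, 32), so from here the quotients repeat a_1, ..., a_8; the period length is 8.
So sqrt(1632) = [40; (2, 1, 1, 19, 1, 1, 2, 80)] with period length k = 8.
k is even, so the fundamental solution of x^2 - 1632y^2 = 1 is (p_{k-1}, q_{k-1}) = (p_7, q_7); compute convergents through index 7.
Convergents (p_i = a_i*p_{i-1} + p_{i-2}, q_i = a_i*q_{i-1} + q_{i-2} with p_{-2}=0, p_{-1}=1, q_{-2}=1, q_{-1}=0):
  i=0: a_0=40, p_0 = 40*1 + 0 = 40, q_0 = 40*0 + 1 = 1.
  i=1: a_1=2, p_1 = 2*40 + 1 = 81, q_1 = 2*1 + 0 = 2.
  i=2: a_2=1, p_2 = 1*81 + 40 = 121, q_2 = 1*2 + 1 = 3.
  i=3: a_3=1, p_3 = 1*121 + 81 = 202, q_3 = 1*3 + 2 = 5.
  i=4: a_4=19, p_4 = 19*202 + 121 = 3959, q_4 = 19*5 + 3 = 98.
  i=5: a_5=1, p_5 = 1*3959 + 202 = 4161, q_5 = 1*98 + 5 = 103.
  i=6: a_6=1, p_6 = 1*4161 + 3959 = 8120, q_6 = 1*103 + 98 = 201.
  i=7: a_7=2, p_7 = 2*8120 + 4161 = 20401, q_7 = 2*201 + 103 = 505.
Check: 20401^2 - 1632*505^2 = 416200801 - 416200800 = 1, so (x, y) = (20401, 505) solves the equation, and by the theorem it is the least positive solution.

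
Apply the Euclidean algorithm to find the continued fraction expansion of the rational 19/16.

Run the Euclidean algorithm on 19 and 16; the successive quotients are the partial quotients a_0, a_1, ... (each step inverts the fractional part left over by the previous one):
  19 = 1*16 + 3, so a_0 = 1.
  16 = 5*3 + 1, so a_1 = 5.
  3 = 3*1 + 0, so a_2 = 3.
The remainder reaches 0 after 3 divisions, so the expansion has 3 partial quotients, read off in order.

[1; 5, 3]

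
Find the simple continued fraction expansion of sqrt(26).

[5; (10)]

Write x_i = (sqrt(26) + m_i)/d_i with (m_0, d_0) = (0, 1). a_0 = floor(sqrt(26)) = 5, since 5^2 = 25 <= 26 < 36 = 6^2.
Iterate m_{i+1} = d_i*a_i - m_i, d_{i+1} = (26 - m_{i+1}^2)/d_i, a_{i+1} = floor((a_0 + m_{i+1})/d_{i+1}):
  m_1 = 1*5 - 0 = 5, d_1 = (26 - 5^2)/1 = 1/1 = 1, a_1 = floor((5 + 5)/1) = 10.
  m_2 = 1*10 - 5 = 5, d_2 = (26 - 5^2)/1 = 1/1 = 1: (m_2, d_2) = (m_1, d_1) = (5, 1), so from here the quotient a_1 repeats; the period length is 1.
Hence the expansion of sqrt(26) is a_0 = 5 followed by the repeating block 10 (period 1).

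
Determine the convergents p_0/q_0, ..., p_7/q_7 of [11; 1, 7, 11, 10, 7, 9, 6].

Using the convergent recurrence p_i = a_i*p_{i-1} + p_{i-2}, q_i = a_i*q_{i-1} + q_{i-2} with p_{-2}=0, p_{-1}=1, q_{-2}=1, q_{-1}=0:
  i=0: a_0=11, p_0 = 11*1 + 0 = 11, q_0 = 11*0 + 1 = 1.
  i=1: a_1=1, p_1 = 1*11 + 1 = 12, q_1 = 1*1 + 0 = 1.
  i=2: a_2=7, p_2 = 7*12 + 11 = 95, q_2 = 7*1 + 1 = 8.
  i=3: a_3=11, p_3 = 11*95 + 12 = 1057, q_3 = 11*8 + 1 = 89.
  i=4: a_4=10, p_4 = 10*1057 + 95 = 10665, q_4 = 10*89 + 8 = 898.
  i=5: a_5=7, p_5 = 7*10665 + 1057 = 75712, q_5 = 7*898 + 89 = 6375.
  i=6: a_6=9, p_6 = 9*75712 + 10665 = 692073, q_6 = 9*6375 + 898 = 58273.
  i=7: a_7=6, p_7 = 6*692073 + 75712 = 4228150, q_7 = 6*58273 + 6375 = 356013.

11/1, 12/1, 95/8, 1057/89, 10665/898, 75712/6375, 692073/58273, 4228150/356013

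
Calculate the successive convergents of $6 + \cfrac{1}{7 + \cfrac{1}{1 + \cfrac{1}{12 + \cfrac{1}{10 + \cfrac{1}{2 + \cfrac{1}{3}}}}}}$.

Using the convergent recurrence p_i = a_i*p_{i-1} + p_{i-2}, q_i = a_i*q_{i-1} + q_{i-2} with p_{-2}=0, p_{-1}=1, q_{-2}=1, q_{-1}=0:
  i=0: a_0=6, p_0 = 6*1 + 0 = 6, q_0 = 6*0 + 1 = 1.
  i=1: a_1=7, p_1 = 7*6 + 1 = 43, q_1 = 7*1 + 0 = 7.
  i=2: a_2=1, p_2 = 1*43 + 6 = 49, q_2 = 1*7 + 1 = 8.
  i=3: a_3=12, p_3 = 12*49 + 43 = 631, q_3 = 12*8 + 7 = 103.
  i=4: a_4=10, p_4 = 10*631 + 49 = 6359, q_4 = 10*103 + 8 = 1038.
  i=5: a_5=2, p_5 = 2*6359 + 631 = 13349, q_5 = 2*1038 + 103 = 2179.
  i=6: a_6=3, p_6 = 3*13349 + 6359 = 46406, q_6 = 3*2179 + 1038 = 7575.

6/1, 43/7, 49/8, 631/103, 6359/1038, 13349/2179, 46406/7575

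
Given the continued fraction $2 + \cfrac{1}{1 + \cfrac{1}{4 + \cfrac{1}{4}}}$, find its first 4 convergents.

Using the convergent recurrence p_i = a_i*p_{i-1} + p_{i-2}, q_i = a_i*q_{i-1} + q_{i-2} with p_{-2}=0, p_{-1}=1, q_{-2}=1, q_{-1}=0:
  i=0: a_0=2, p_0 = 2*1 + 0 = 2, q_0 = 2*0 + 1 = 1.
  i=1: a_1=1, p_1 = 1*2 + 1 = 3, q_1 = 1*1 + 0 = 1.
  i=2: a_2=4, p_2 = 4*3 + 2 = 14, q_2 = 4*1 + 1 = 5.
  i=3: a_3=4, p_3 = 4*14 + 3 = 59, q_3 = 4*5 + 1 = 21.

2/1, 3/1, 14/5, 59/21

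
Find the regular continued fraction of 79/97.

[0; 1, 4, 2, 1, 1, 3]

Run the Euclidean algorithm on 79 and 97; the successive quotients are the partial quotients a_0, a_1, ... (each step inverts the fractional part left over by the previous one):
  79 = 0*97 + 79, so a_0 = 0.
  97 = 1*79 + 18, so a_1 = 1.
  79 = 4*18 + 7, so a_2 = 4.
  18 = 2*7 + 4, so a_3 = 2.
  7 = 1*4 + 3, so a_4 = 1.
  4 = 1*3 + 1, so a_5 = 1.
  3 = 3*1 + 0, so a_6 = 3.
The remainder reaches 0 after 7 divisions, so the expansion has 7 partial quotients, read off in order.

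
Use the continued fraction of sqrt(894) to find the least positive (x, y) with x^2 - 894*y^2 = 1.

First expand sqrt(894) as a continued fraction. With x_i = (sqrt(894) + m_i)/d_i and (m_0, d_0) = (0, 1): a_0 = floor(sqrt(894)) = 29, since 29^2 = 841 <= 894 < 900 = 30^2.
Iterate m_{i+1} = d_i*a_i - m_i, d_{i+1} = (894 - m_{i+1}^2)/d_i, a_{i+1} = floor((a_0 + m_{i+1})/d_{i+1}):
  m_1 = 1*29 - 0 = 29, d_1 = (894 - 29^2)/1 = 53/1 = 53, a_1 = floor((29 + 29)/53) = 1.
  m_2 = 53*1 - 29 = 24, d_2 = (894 - 24^2)/53 = 318/53 = 6, a_2 = floor((29 + 24)/6) = 8.
  m_3 = 6*8 - 24 = 24, d_3 = (894 - 24^2)/6 = 318/6 = 53, a_3 = floor((29 + 24)/53) = 1.
  m_4 = 53*1 - 24 = 29, d_4 = (894 - 29^2)/53 = 53/53 = 1, a_4 = floor((29 + 29)/1) = 58.
  m_5 = 1*58 - 29 = 29, d_5 = (894 - 29^2)/1 = 53/1 = 53: (m_5, d_5) = (m_1, d_1) = (29, 53), so from here the quotients repeat a_1, ..., a_4; the period length is 4.
So sqrt(894) = [29; (1, 8, 1, 58)] with period length k = 4.
k is even, so the fundamental solution of x^2 - 894y^2 = 1 is (p_{k-1}, q_{k-1}) = (p_3, q_3); compute convergents through index 3.
Convergents (p_i = a_i*p_{i-1} + p_{i-2}, q_i = a_i*q_{i-1} + q_{i-2} with p_{-2}=0, p_{-1}=1, q_{-2}=1, q_{-1}=0):
  i=0: a_0=29, p_0 = 29*1 + 0 = 29, q_0 = 29*0 + 1 = 1.
  i=1: a_1=1, p_1 = 1*29 + 1 = 30, q_1 = 1*1 + 0 = 1.
  i=2: a_2=8, p_2 = 8*30 + 29 = 269, q_2 = 8*1 + 1 = 9.
  i=3: a_3=1, p_3 = 1*269 + 30 = 299, q_3 = 1*9 + 1 = 10.
Check: 299^2 - 894*10^2 = 89401 - 89400 = 1, so (x, y) = (299, 10) solves the equation, and by the theorem it is the least positive solution.

(x, y) = (299, 10)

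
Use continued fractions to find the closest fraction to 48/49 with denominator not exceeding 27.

26/27

Expand x = 48/49 as a continued fraction with the Euclidean algorithm:
  48 = 0*49 + 48, so a_0 = 0.
  49 = 1*48 + 1, so a_1 = 1.
  48 = 48*1 + 0, so a_2 = 48.
so x = [0; 1, 48].
Convergents (p_i = a_i*p_{i-1} + p_{i-2}, q_i = a_i*q_{i-1} + q_{i-2} with p_{-2}=0, p_{-1}=1, q_{-2}=1, q_{-1}=0), until the denominator exceeds 27:
  i=0: a_0=0, p_0 = 0*1 + 0 = 0, q_0 = 0*0 + 1 = 1.
  i=1: a_1=1, p_1 = 1*0 + 1 = 1, q_1 = 1*1 + 0 = 1.
  i=2: a_2=48, p_2 = 48*1 + 0 = 48, q_2 = 48*1 + 1 = 49.
q_2 = 49 > 27, so the last convergent with denominator <= 27 is p_1/q_1 = 1/1.
The closest fraction with denominator <= 27 is either p_1/q_1 or the intermediate fraction (k*p_1 + p_0)/(k*q_1 + q_0) with the largest k >= 1 whose denominator stays <= 27; these approach x as k grows, and every other convergent or intermediate fraction in range is farther away.
Largest k: floor((27 - q_0)/q_1) = floor((27 - 1)/1) = 26.
That gives (26*1 + 0)/(26*1 + 1) = 26/27.
Compare the errors: |x - 1/1| = |48*1 - 1*49|/(49*1) = 1/49, and |x - 26/27| = |48*27 - 26*49|/(49*27) = 22/1323.
Cross-multiplying, 22*49 = 1078 < 1323 = 1*1323, so 22/1323 is smaller: the intermediate fraction 26/27 is closer to x than 1/1.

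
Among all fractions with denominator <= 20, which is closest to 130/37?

67/19

Expand x = 130/37 as a continued fraction with the Euclidean algorithm:
  130 = 3*37 + 19, so a_0 = 3.
  37 = 1*19 + 18, so a_1 = 1.
  19 = 1*18 + 1, so a_2 = 1.
  18 = 18*1 + 0, so a_3 = 18.
so x = [3; 1, 1, 18].
Convergents (p_i = a_i*p_{i-1} + p_{i-2}, q_i = a_i*q_{i-1} + q_{i-2} with p_{-2}=0, p_{-1}=1, q_{-2}=1, q_{-1}=0), until the denominator exceeds 20:
  i=0: a_0=3, p_0 = 3*1 + 0 = 3, q_0 = 3*0 + 1 = 1.
  i=1: a_1=1, p_1 = 1*3 + 1 = 4, q_1 = 1*1 + 0 = 1.
  i=2: a_2=1, p_2 = 1*4 + 3 = 7, q_2 = 1*1 + 1 = 2.
  i=3: a_3=18, p_3 = 18*7 + 4 = 130, q_3 = 18*2 + 1 = 37.
q_3 = 37 > 20, so the last convergent with denominator <= 20 is p_2/q_2 = 7/2.
The closest fraction with denominator <= 20 is either p_2/q_2 or the intermediate fraction (k*p_2 + p_1)/(k*q_2 + q_1) with the largest k >= 1 whose denominator stays <= 20; these approach x as k grows, and every other convergent or intermediate fraction in range is farther away.
Largest k: floor((20 - q_1)/q_2) = floor((20 - 1)/2) = 9.
That gives (9*7 + 4)/(9*2 + 1) = 67/19.
Compare the errors: |x - 7/2| = |130*2 - 7*37|/(37*2) = 1/74, and |x - 67/19| = |130*19 - 67*37|/(37*19) = 9/703.
Cross-multiplying, 9*74 = 666 < 703 = 1*703, so 9/703 is smaller: the intermediate fraction 67/19 is closer to x than 7/2.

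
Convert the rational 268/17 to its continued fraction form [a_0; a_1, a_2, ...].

Run the Euclidean algorithm on 268 and 17; the successive quotients are the partial quotients a_0, a_1, ... (each step inverts the fractional part left over by the previous one):
  268 = 15*17 + 13, so a_0 = 15.
  17 = 1*13 + 4, so a_1 = 1.
  13 = 3*4 + 1, so a_2 = 3.
  4 = 4*1 + 0, so a_3 = 4.
The remainder reaches 0 after 4 divisions, so the expansion has 4 partial quotients, read off in order.

[15; 1, 3, 4]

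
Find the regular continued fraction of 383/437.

Run the Euclidean algorithm on 383 and 437; the successive quotients are the partial quotients a_0, a_1, ... (each step inverts the fractional part left over by the previous one):
  383 = 0*437 + 383, so a_0 = 0.
  437 = 1*383 + 54, so a_1 = 1.
  383 = 7*54 + 5, so a_2 = 7.
  54 = 10*5 + 4, so a_3 = 10.
  5 = 1*4 + 1, so a_4 = 1.
  4 = 4*1 + 0, so a_5 = 4.
The remainder reaches 0 after 6 divisions, so the expansion has 6 partial quotients, read off in order.

[0; 1, 7, 10, 1, 4]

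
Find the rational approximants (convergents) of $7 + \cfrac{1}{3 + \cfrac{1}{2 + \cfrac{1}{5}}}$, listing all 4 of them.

Using the convergent recurrence p_i = a_i*p_{i-1} + p_{i-2}, q_i = a_i*q_{i-1} + q_{i-2} with p_{-2}=0, p_{-1}=1, q_{-2}=1, q_{-1}=0:
  i=0: a_0=7, p_0 = 7*1 + 0 = 7, q_0 = 7*0 + 1 = 1.
  i=1: a_1=3, p_1 = 3*7 + 1 = 22, q_1 = 3*1 + 0 = 3.
  i=2: a_2=2, p_2 = 2*22 + 7 = 51, q_2 = 2*3 + 1 = 7.
  i=3: a_3=5, p_3 = 5*51 + 22 = 277, q_3 = 5*7 + 3 = 38.

7/1, 22/3, 51/7, 277/38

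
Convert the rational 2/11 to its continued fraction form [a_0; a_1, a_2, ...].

[0; 5, 2]

Run the Euclidean algorithm on 2 and 11; the successive quotients are the partial quotients a_0, a_1, ... (each step inverts the fractional part left over by the previous one):
  2 = 0*11 + 2, so a_0 = 0.
  11 = 5*2 + 1, so a_1 = 5.
  2 = 2*1 + 0, so a_2 = 2.
The remainder reaches 0 after 3 divisions, so the expansion has 3 partial quotients, read off in order.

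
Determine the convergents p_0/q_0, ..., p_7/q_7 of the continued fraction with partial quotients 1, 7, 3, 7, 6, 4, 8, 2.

Using the convergent recurrence p_i = a_i*p_{i-1} + p_{i-2}, q_i = a_i*q_{i-1} + q_{i-2} with p_{-2}=0, p_{-1}=1, q_{-2}=1, q_{-1}=0:
  i=0: a_0=1, p_0 = 1*1 + 0 = 1, q_0 = 1*0 + 1 = 1.
  i=1: a_1=7, p_1 = 7*1 + 1 = 8, q_1 = 7*1 + 0 = 7.
  i=2: a_2=3, p_2 = 3*8 + 1 = 25, q_2 = 3*7 + 1 = 22.
  i=3: a_3=7, p_3 = 7*25 + 8 = 183, q_3 = 7*22 + 7 = 161.
  i=4: a_4=6, p_4 = 6*183 + 25 = 1123, q_4 = 6*161 + 22 = 988.
  i=5: a_5=4, p_5 = 4*1123 + 183 = 4675, q_5 = 4*988 + 161 = 4113.
  i=6: a_6=8, p_6 = 8*4675 + 1123 = 38523, q_6 = 8*4113 + 988 = 33892.
  i=7: a_7=2, p_7 = 2*38523 + 4675 = 81721, q_7 = 2*33892 + 4113 = 71897.

1/1, 8/7, 25/22, 183/161, 1123/988, 4675/4113, 38523/33892, 81721/71897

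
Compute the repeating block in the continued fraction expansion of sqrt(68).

Write x_i = (sqrt(68) + m_i)/d_i with (m_0, d_0) = (0, 1). a_0 = floor(sqrt(68)) = 8, since 8^2 = 64 <= 68 < 81 = 9^2.
Iterate m_{i+1} = d_i*a_i - m_i, d_{i+1} = (68 - m_{i+1}^2)/d_i, a_{i+1} = floor((a_0 + m_{i+1})/d_{i+1}):
  m_1 = 1*8 - 0 = 8, d_1 = (68 - 8^2)/1 = 4/1 = 4, a_1 = floor((8 + 8)/4) = 4.
  m_2 = 4*4 - 8 = 8, d_2 = (68 - 8^2)/4 = 4/4 = 1, a_2 = floor((8 + 8)/1) = 16.
  m_3 = 1*16 - 8 = 8, d_3 = (68 - 8^2)/1 = 4/1 = 4: (m_3, d_3) = (m_1, d_1) = (8, 4), so from here the quotients repeat a_1, a_2; the period length is 2.
Hence the expansion of sqrt(68) is a_0 = 8 followed by the repeating block 4, 16 (period 2).

[8; (4, 16)]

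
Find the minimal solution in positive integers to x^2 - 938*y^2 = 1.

(x, y) = (17151, 560)

First expand sqrt(938) as a continued fraction. With x_i = (sqrt(938) + m_i)/d_i and (m_0, d_0) = (0, 1): a_0 = floor(sqrt(938)) = 30, since 30^2 = 900 <= 938 < 961 = 31^2.
Iterate m_{i+1} = d_i*a_i - m_i, d_{i+1} = (938 - m_{i+1}^2)/d_i, a_{i+1} = floor((a_0 + m_{i+1})/d_{i+1}):
  m_1 = 1*30 - 0 = 30, d_1 = (938 - 30^2)/1 = 38/1 = 38, a_1 = floor((30 + 30)/38) = 1.
  m_2 = 38*1 - 30 = 8, d_2 = (938 - 8^2)/38 = 874/38 = 23, a_2 = floor((30 + 8)/23) = 1.
  m_3 = 23*1 - 8 = 15, d_3 = (938 - 15^2)/23 = 713/23 = 31, a_3 = floor((30 + 15)/31) = 1.
  m_4 = 31*1 - 15 = 16, d_4 = (938 - 16^2)/31 = 682/31 = 22, a_4 = floor((30 + 16)/22) = 2.
  m_5 = 22*2 - 16 = 28, d_5 = (938 - 28^2)/22 = 154/22 = 7, a_5 = floor((30 + 28)/7) = 8.
  m_6 = 7*8 - 28 = 28, d_6 = (938 - 28^2)/7 = 154/7 = 22, a_6 = floor((30 + 28)/22) = 2.
  m_7 = 22*2 - 28 = 16, d_7 = (938 - 16^2)/22 = 682/22 = 31, a_7 = floor((30 + 16)/31) = 1.
  m_8 = 31*1 - 16 = 15, d_8 = (938 - 15^2)/31 = 713/31 = 23, a_8 = floor((30 + 15)/23) = 1.
  m_9 = 23*1 - 15 = 8, d_9 = (938 - 8^2)/23 = 874/23 = 38, a_9 = floor((30 + 8)/38) = 1.
  m_10 = 38*1 - 8 = 30, d_10 = (938 - 30^2)/38 = 38/38 = 1, a_10 = floor((30 + 30)/1) = 60.
  m_11 = 1*60 - 30 = 30, d_11 = (938 - 30^2)/1 = 38/1 = 38: (m_11, d_11) = (m_1, d_1) = (30, 38), so from here the quotients repeat a_1, ..., a_10; the period length is 10.
So sqrt(938) = [30; (1, 1, 1, 2, 8, 2, 1, 1, 1, 60)] with period length k = 10.
k is even, so the fundamental solution of x^2 - 938y^2 = 1 is (p_{k-1}, q_{k-1}) = (p_9, q_9); compute convergents through index 9.
Convergents (p_i = a_i*p_{i-1} + p_{i-2}, q_i = a_i*q_{i-1} + q_{i-2} with p_{-2}=0, p_{-1}=1, q_{-2}=1, q_{-1}=0):
  i=0: a_0=30, p_0 = 30*1 + 0 = 30, q_0 = 30*0 + 1 = 1.
  i=1: a_1=1, p_1 = 1*30 + 1 = 31, q_1 = 1*1 + 0 = 1.
  i=2: a_2=1, p_2 = 1*31 + 30 = 61, q_2 = 1*1 + 1 = 2.
  i=3: a_3=1, p_3 = 1*61 + 31 = 92, q_3 = 1*2 + 1 = 3.
  i=4: a_4=2, p_4 = 2*92 + 61 = 245, q_4 = 2*3 + 2 = 8.
  i=5: a_5=8, p_5 = 8*245 + 92 = 2052, q_5 = 8*8 + 3 = 67.
  i=6: a_6=2, p_6 = 2*2052 + 245 = 4349, q_6 = 2*67 + 8 = 142.
  i=7: a_7=1, p_7 = 1*4349 + 2052 = 6401, q_7 = 1*142 + 67 = 209.
  i=8: a_8=1, p_8 = 1*6401 + 4349 = 10750, q_8 = 1*209 + 142 = 351.
  i=9: a_9=1, p_9 = 1*10750 + 6401 = 17151, q_9 = 1*351 + 209 = 560.
Check: 17151^2 - 938*560^2 = 294156801 - 294156800 = 1, so (x, y) = (17151, 560) solves the equation, and by the theorem it is the least positive solution.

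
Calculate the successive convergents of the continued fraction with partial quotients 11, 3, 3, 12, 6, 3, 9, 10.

11/1, 34/3, 113/10, 1390/123, 8453/748, 26749/2367, 249194/22051, 2518689/222877

Using the convergent recurrence p_i = a_i*p_{i-1} + p_{i-2}, q_i = a_i*q_{i-1} + q_{i-2} with p_{-2}=0, p_{-1}=1, q_{-2}=1, q_{-1}=0:
  i=0: a_0=11, p_0 = 11*1 + 0 = 11, q_0 = 11*0 + 1 = 1.
  i=1: a_1=3, p_1 = 3*11 + 1 = 34, q_1 = 3*1 + 0 = 3.
  i=2: a_2=3, p_2 = 3*34 + 11 = 113, q_2 = 3*3 + 1 = 10.
  i=3: a_3=12, p_3 = 12*113 + 34 = 1390, q_3 = 12*10 + 3 = 123.
  i=4: a_4=6, p_4 = 6*1390 + 113 = 8453, q_4 = 6*123 + 10 = 748.
  i=5: a_5=3, p_5 = 3*8453 + 1390 = 26749, q_5 = 3*748 + 123 = 2367.
  i=6: a_6=9, p_6 = 9*26749 + 8453 = 249194, q_6 = 9*2367 + 748 = 22051.
  i=7: a_7=10, p_7 = 10*249194 + 26749 = 2518689, q_7 = 10*22051 + 2367 = 222877.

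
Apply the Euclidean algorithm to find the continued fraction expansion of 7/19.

Run the Euclidean algorithm on 7 and 19; the successive quotients are the partial quotients a_0, a_1, ... (each step inverts the fractional part left over by the previous one):
  7 = 0*19 + 7, so a_0 = 0.
  19 = 2*7 + 5, so a_1 = 2.
  7 = 1*5 + 2, so a_2 = 1.
  5 = 2*2 + 1, so a_3 = 2.
  2 = 2*1 + 0, so a_4 = 2.
The remainder reaches 0 after 5 divisions, so the expansion has 5 partial quotients, read off in order.

[0; 2, 1, 2, 2]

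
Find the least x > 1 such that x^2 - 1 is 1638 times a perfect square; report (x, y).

First expand sqrt(1638) as a continued fraction. With x_i = (sqrt(1638) + m_i)/d_i and (m_0, d_0) = (0, 1): a_0 = floor(sqrt(1638)) = 40, since 40^2 = 1600 <= 1638 < 1681 = 41^2.
Iterate m_{i+1} = d_i*a_i - m_i, d_{i+1} = (1638 - m_{i+1}^2)/d_i, a_{i+1} = floor((a_0 + m_{i+1})/d_{i+1}):
  m_1 = 1*40 - 0 = 40, d_1 = (1638 - 40^2)/1 = 38/1 = 38, a_1 = floor((40 + 40)/38) = 2.
  m_2 = 38*2 - 40 = 36, d_2 = (1638 - 36^2)/38 = 342/38 = 9, a_2 = floor((40 + 36)/9) = 8.
  m_3 = 9*8 - 36 = 36, d_3 = (1638 - 36^2)/9 = 342/9 = 38, a_3 = floor((40 + 36)/38) = 2.
  m_4 = 38*2 - 36 = 40, d_4 = (1638 - 40^2)/38 = 38/38 = 1, a_4 = floor((40 + 40)/1) = 80.
  m_5 = 1*80 - 40 = 40, d_5 = (1638 - 40^2)/1 = 38/1 = 38: (m_5, d_5) = (m_1, d_1) = (40, 38), so from here the quotients repeat a_1, ..., a_4; the period length is 4.
So sqrt(1638) = [40; (2, 8, 2, 80)] with period length k = 4.
k is even, so the fundamental solution of x^2 - 1638y^2 = 1 is (p_{k-1}, q_{k-1}) = (p_3, q_3); compute convergents through index 3.
Convergents (p_i = a_i*p_{i-1} + p_{i-2}, q_i = a_i*q_{i-1} + q_{i-2} with p_{-2}=0, p_{-1}=1, q_{-2}=1, q_{-1}=0):
  i=0: a_0=40, p_0 = 40*1 + 0 = 40, q_0 = 40*0 + 1 = 1.
  i=1: a_1=2, p_1 = 2*40 + 1 = 81, q_1 = 2*1 + 0 = 2.
  i=2: a_2=8, p_2 = 8*81 + 40 = 688, q_2 = 8*2 + 1 = 17.
  i=3: a_3=2, p_3 = 2*688 + 81 = 1457, q_3 = 2*17 + 2 = 36.
Check: 1457^2 - 1638*36^2 = 2122849 - 2122848 = 1, so (x, y) = (1457, 36) solves the equation, and by the theorem it is the least positive solution.

(x, y) = (1457, 36)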